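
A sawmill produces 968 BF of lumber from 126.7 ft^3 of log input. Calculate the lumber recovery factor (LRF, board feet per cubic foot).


Formula: LRF = Lumber Output (BF) / Log Input (ft^3)
LRF = 968 BF / 126.7 ft^3
LRF = 7.64 BF/ft^3

7.64


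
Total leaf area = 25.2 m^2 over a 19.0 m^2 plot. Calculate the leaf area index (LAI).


Formula: LAI = total leaf area / ground area  (dimensionless)
LAI = 25.2 m^2 / 19.0 m^2
LAI = 1.33

1.33


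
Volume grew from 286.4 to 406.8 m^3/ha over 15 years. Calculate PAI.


Formula: PAI = (V_T2 - V_T1) / (T2 - T1)
Volume increment = 406.8 - 286.4 = 120.4 m^3/ha
PAI = 120.4 / 15 = 8.03 m^3/ha/year

8.03


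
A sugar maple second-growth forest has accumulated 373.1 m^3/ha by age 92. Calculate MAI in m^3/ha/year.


Formula: MAI = Total Volume / Stand Age
MAI = 373.1 m^3/ha / 92 years
MAI = 4.06 m^3/ha/year

4.06


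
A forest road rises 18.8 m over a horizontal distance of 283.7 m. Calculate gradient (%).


Formula: Gradient = rise / run * 100
Gradient = 18.8 / 283.7 * 100 = 6.6%

6.6


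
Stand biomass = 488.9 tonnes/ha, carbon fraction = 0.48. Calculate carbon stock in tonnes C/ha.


Formula: Carbon Stock = Biomass * Carbon Fraction
C = 488.9 t/ha * 0.48
C = 234.7 t C/ha

234.7


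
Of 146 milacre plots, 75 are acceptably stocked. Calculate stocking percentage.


Formula: Stocking % = stocked plots / total plots * 100
Stocking = 75 / 146 * 100
Stocking = 0.5137 * 100 = 51.4%

51.4


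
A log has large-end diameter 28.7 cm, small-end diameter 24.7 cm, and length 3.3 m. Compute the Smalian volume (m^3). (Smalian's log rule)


Smalian: V = (A1 + A2)/2 * L,  A = pi*(D/200)^2
A1 = pi*(28.7/200)^2 = 0.064692 m^2
A2 = pi*(24.7/200)^2 = 0.047916 m^2
V = (0.064692+0.047916)/2*3.3 = 0.1858 m^3

0.1858


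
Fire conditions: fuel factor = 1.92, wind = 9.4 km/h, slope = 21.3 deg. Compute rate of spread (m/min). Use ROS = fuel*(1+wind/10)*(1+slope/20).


Formula: ROS = fuel * (1 + wind/10) * (1 + slope/20)
Wind factor = 1 + 9.4/10 = 1.94
Slope factor = 1 + 21.3/20 = 2.065
ROS = 1.92 * 1.94 * 2.065 = 7.69 m/min

7.69


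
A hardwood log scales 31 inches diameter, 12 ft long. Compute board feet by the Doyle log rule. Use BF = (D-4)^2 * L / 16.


Doyle: BF = (D - 4)^2 * L / 16
Adjusted diameter = 31 - 4 = 27 in
(D-4)^2 = 27^2 = 729
BF = 729 * 12 / 16 = 547 BF

547


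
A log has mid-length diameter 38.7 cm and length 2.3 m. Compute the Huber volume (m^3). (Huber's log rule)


Huber: V = Am * L,  Am = pi*(Dm/200)^2
Am = pi*(38.7/200)^2 = 0.117628 m^2
V = 0.117628*2.3 = 0.2705 m^3

0.2705


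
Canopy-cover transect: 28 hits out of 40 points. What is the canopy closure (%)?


Formula: Canopy closure = covered points / total points * 100
Closure = 28 / 40 * 100
Closure = 0.7 * 100 = 70.0%

70.0


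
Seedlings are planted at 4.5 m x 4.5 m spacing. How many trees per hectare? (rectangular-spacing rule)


Formula: TPH = 10000 m^2/ha / (spacing_x * spacing_y)
Area per tree = 4.5 m * 4.5 m = 20.25 m^2
TPH = 10000 / 20.25 = 494 trees/ha

494


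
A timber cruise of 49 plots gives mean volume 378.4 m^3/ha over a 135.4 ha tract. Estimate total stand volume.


Formula: Total Volume = Mean Volume per ha * Total Area
Total Volume = 378.4 m^3/ha * 135.4 ha
Total Volume = 51235 m^3

51235


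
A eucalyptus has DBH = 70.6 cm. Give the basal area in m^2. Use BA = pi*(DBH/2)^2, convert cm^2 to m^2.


Formula: BA = pi * (DBH/2)^2 / 10000  (cm^2 to m^2)
Radius = DBH/2 = 70.6/2 = 35.3 cm
BA = pi * 35.3^2 / 10000
   = 3914.7072 cm^2 / 10000
   = 0.3915 m^2

0.3915


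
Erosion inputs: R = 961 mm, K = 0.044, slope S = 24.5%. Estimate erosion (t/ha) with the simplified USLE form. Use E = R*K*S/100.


Formula: E = R * K * S / 100  (simplified USLE)
R * K = 961 * 0.044 = 42.284
E = 42.284 * 24.5 / 100 = 10.36 t/ha

10.36


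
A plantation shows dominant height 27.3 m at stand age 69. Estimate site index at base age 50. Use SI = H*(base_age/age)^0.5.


Formula: SI = H_dom * (base_age / age)^0.5
Age ratio = 50 / 69 = 0.72464
sqrt(age_ratio) = 0.85126
SI = 27.3 * 0.85126 = 23.2 m

23.2


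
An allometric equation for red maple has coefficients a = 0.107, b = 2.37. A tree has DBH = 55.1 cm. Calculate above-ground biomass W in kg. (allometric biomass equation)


Formula: W = a * DBH^b  (allometric power law)
DBH^b = 55.1^2.37 = 13382.2546
W = 0.107 * 13382.2546 = 1431.9 kg

1431.9


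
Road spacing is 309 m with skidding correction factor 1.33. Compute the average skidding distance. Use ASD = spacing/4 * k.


Formula: ASD = (spacing / 4) * correction
Uncorrected distance = spacing / 4 = 309 / 4 = 77.25 m
ASD = 77.25 * 1.33 = 103 m

103


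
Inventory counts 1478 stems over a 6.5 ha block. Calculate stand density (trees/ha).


Formula: Stand Density = N_trees / Area_ha
Density = 1478 trees / 6.5 ha
Density = 227 trees/ha

227


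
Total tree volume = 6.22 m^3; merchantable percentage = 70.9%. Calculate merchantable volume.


Formula: MV = V_total * (merchantable_pct / 100)
Merchantable fraction = 70.9% / 100 = 0.709
MV = 6.22 m^3 * 0.709 = 4.41 m^3

4.41


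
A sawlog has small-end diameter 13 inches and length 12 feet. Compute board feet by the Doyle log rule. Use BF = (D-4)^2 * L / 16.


Doyle: BF = (D - 4)^2 * L / 16
Adjusted diameter = 13 - 4 = 9 in
(D-4)^2 = 9^2 = 81
BF = 81 * 12 / 16 = 61 BF

61


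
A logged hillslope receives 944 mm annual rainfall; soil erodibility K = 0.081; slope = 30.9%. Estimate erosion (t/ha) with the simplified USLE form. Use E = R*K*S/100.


Formula: E = R * K * S / 100  (simplified USLE)
R * K = 944 * 0.081 = 76.464
E = 76.464 * 30.9 / 100 = 23.63 t/ha

23.63


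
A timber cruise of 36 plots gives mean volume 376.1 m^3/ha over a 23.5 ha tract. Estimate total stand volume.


Formula: Total Volume = Mean Volume per ha * Total Area
Total Volume = 376.1 m^3/ha * 23.5 ha
Total Volume = 8838 m^3

8838


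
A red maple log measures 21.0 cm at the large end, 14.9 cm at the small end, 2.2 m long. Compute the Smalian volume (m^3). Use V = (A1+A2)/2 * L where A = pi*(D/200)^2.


Smalian: V = (A1 + A2)/2 * L,  A = pi*(D/200)^2
A1 = pi*(21.0/200)^2 = 0.034636 m^2
A2 = pi*(14.9/200)^2 = 0.017437 m^2
V = (0.034636+0.017437)/2*2.2 = 0.0573 m^3

0.0573


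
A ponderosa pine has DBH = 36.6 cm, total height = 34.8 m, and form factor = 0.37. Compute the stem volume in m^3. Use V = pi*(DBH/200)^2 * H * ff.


Formula: V = pi * (DBH/200)^2 * H * ff
Radius = DBH/200 = 36.6/200 = 0.183 m
Radius^2 = 0.183^2 = 0.033489 m^2
V = pi * 0.033489 * 34.8 * 0.37
V = 1.355 m^3

1.355


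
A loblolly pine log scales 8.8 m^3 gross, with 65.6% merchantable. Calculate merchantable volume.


Formula: MV = V_total * (merchantable_pct / 100)
Merchantable fraction = 65.6% / 100 = 0.656
MV = 8.8 m^3 * 0.656 = 5.773 m^3

5.773


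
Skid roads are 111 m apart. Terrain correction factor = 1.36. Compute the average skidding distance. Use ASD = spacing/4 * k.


Formula: ASD = (spacing / 4) * correction
Uncorrected distance = spacing / 4 = 111 / 4 = 27.75 m
ASD = 27.75 * 1.36 = 38 m

38


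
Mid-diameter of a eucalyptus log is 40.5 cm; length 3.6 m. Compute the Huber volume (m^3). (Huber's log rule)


Huber: V = Am * L,  Am = pi*(Dm/200)^2
Am = pi*(40.5/200)^2 = 0.128825 m^2
V = 0.128825*3.6 = 0.4638 m^3

0.4638


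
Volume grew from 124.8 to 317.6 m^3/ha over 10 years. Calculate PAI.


Formula: PAI = (V_T2 - V_T1) / (T2 - T1)
Volume increment = 317.6 - 124.8 = 192.8 m^3/ha
PAI = 192.8 / 10 = 19.28 m^3/ha/year

19.28


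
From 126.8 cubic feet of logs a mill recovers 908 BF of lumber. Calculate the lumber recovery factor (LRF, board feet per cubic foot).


Formula: LRF = Lumber Output (BF) / Log Input (ft^3)
LRF = 908 BF / 126.8 ft^3
LRF = 7.16 BF/ft^3

7.16


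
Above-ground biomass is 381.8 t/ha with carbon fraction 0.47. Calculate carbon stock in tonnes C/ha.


Formula: Carbon Stock = Biomass * Carbon Fraction
C = 381.8 t/ha * 0.47
C = 179.4 t C/ha

179.4


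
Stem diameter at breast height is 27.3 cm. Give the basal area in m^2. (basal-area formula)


Formula: BA = pi * (DBH/2)^2 / 10000  (cm^2 to m^2)
Radius = DBH/2 = 27.3/2 = 13.65 cm
BA = pi * 13.65^2 / 10000
   = 585.3494 cm^2 / 10000
   = 0.0585 m^2

0.0585


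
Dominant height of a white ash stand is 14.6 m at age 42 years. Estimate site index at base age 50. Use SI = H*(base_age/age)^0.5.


Formula: SI = H_dom * (base_age / age)^0.5
Age ratio = 50 / 42 = 1.19048
sqrt(age_ratio) = 1.09109
SI = 14.6 * 1.09109 = 15.9 m

15.9


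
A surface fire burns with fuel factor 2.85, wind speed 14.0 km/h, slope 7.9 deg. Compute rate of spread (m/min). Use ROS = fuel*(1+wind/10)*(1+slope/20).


Formula: ROS = fuel * (1 + wind/10) * (1 + slope/20)
Wind factor = 1 + 14.0/10 = 2.4
Slope factor = 1 + 7.9/20 = 1.395
ROS = 2.85 * 2.4 * 1.395 = 9.54 m/min

9.54


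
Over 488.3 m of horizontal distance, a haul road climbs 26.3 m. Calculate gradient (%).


Formula: Gradient = rise / run * 100
Gradient = 26.3 / 488.3 * 100 = 5.4%

5.4


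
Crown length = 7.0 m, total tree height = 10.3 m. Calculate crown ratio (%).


Formula: Crown Ratio = (Crown Length / Total Height) * 100
CR = (7.0 m / 10.3 m) * 100
CR = 0.6796 * 100 = 68.0%

68.0


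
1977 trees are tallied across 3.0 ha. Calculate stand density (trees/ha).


Formula: Stand Density = N_trees / Area_ha
Density = 1977 trees / 3.0 ha
Density = 659 trees/ha

659


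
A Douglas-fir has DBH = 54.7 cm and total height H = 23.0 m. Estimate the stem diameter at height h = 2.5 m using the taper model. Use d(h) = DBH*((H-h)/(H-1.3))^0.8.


Taper: d(h) = DBH * ((H - h) / (H - 1.3))^0.8
Numerator = H - h = 23.0 - 2.5 = 20.5 m
Denominator = H - 1.3 = 23.0 - 1.3 = 21.7 m
Ratio = 20.5 / 21.7 = 0.9447
d = 54.7 * 0.9447^0.8 = 52.3 cm

52.3


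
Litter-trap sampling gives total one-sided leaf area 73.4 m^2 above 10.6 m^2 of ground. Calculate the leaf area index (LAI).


Formula: LAI = total leaf area / ground area  (dimensionless)
LAI = 73.4 m^2 / 10.6 m^2
LAI = 6.92

6.92


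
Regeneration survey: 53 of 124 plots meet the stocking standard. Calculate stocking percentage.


Formula: Stocking % = stocked plots / total plots * 100
Stocking = 53 / 124 * 100
Stocking = 0.4274 * 100 = 42.7%

42.7


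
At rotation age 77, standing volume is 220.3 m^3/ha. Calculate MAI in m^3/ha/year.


Formula: MAI = Total Volume / Stand Age
MAI = 220.3 m^3/ha / 77 years
MAI = 2.86 m^3/ha/year

2.86


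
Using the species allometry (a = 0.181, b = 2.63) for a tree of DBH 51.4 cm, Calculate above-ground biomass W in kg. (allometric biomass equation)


Formula: W = a * DBH^b  (allometric power law)
DBH^b = 51.4^2.63 = 31610.6192
W = 0.181 * 31610.6192 = 5721.5 kg

5721.5


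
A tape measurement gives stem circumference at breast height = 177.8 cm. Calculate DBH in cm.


Formula: DBH = C / pi
DBH = 177.8 / pi
pi = 3.14159...
DBH = 56.6 cm

56.6


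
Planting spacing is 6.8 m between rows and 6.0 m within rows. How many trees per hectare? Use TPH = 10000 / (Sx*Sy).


Formula: TPH = 10000 m^2/ha / (spacing_x * spacing_y)
Area per tree = 6.8 m * 6.0 m = 40.8 m^2
TPH = 10000 / 40.8 = 245 trees/ha

245


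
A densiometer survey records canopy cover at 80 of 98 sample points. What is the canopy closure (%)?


Formula: Canopy closure = covered points / total points * 100
Closure = 80 / 98 * 100
Closure = 0.8163 * 100 = 81.6%

81.6


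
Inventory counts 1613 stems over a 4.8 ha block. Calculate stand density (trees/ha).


Formula: Stand Density = N_trees / Area_ha
Density = 1613 trees / 4.8 ha
Density = 336 trees/ha

336


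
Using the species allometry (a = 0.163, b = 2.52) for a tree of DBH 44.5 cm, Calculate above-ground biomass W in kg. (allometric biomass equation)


Formula: W = a * DBH^b  (allometric power law)
DBH^b = 44.5^2.52 = 14251.7182
W = 0.163 * 14251.7182 = 2323.0 kg

2323.0


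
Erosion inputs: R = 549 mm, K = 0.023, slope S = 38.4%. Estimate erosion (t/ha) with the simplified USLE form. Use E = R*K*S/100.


Formula: E = R * K * S / 100  (simplified USLE)
R * K = 549 * 0.023 = 12.627
E = 12.627 * 38.4 / 100 = 4.85 t/ha

4.85


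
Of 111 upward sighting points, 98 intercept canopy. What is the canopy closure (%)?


Formula: Canopy closure = covered points / total points * 100
Closure = 98 / 111 * 100
Closure = 0.8829 * 100 = 88.3%

88.3


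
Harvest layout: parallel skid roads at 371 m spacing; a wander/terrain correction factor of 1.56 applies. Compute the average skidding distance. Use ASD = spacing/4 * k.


Formula: ASD = (spacing / 4) * correction
Uncorrected distance = spacing / 4 = 371 / 4 = 92.75 m
ASD = 92.75 * 1.56 = 145 m

145


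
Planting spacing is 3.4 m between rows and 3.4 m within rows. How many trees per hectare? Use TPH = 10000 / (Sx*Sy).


Formula: TPH = 10000 m^2/ha / (spacing_x * spacing_y)
Area per tree = 3.4 m * 3.4 m = 11.56 m^2
TPH = 10000 / 11.56 = 865 trees/ha

865


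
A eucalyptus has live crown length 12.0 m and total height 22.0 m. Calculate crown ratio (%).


Formula: Crown Ratio = (Crown Length / Total Height) * 100
CR = (12.0 m / 22.0 m) * 100
CR = 0.5455 * 100 = 54.5%

54.5


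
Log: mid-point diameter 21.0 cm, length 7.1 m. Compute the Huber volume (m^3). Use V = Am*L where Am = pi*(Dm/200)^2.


Huber: V = Am * L,  Am = pi*(Dm/200)^2
Am = pi*(21.0/200)^2 = 0.034636 m^2
V = 0.034636*7.1 = 0.2459 m^3

0.2459


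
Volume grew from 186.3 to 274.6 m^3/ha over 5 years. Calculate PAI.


Formula: PAI = (V_T2 - V_T1) / (T2 - T1)
Volume increment = 274.6 - 186.3 = 88.3 m^3/ha
PAI = 88.3 / 5 = 17.66 m^3/ha/year

17.66


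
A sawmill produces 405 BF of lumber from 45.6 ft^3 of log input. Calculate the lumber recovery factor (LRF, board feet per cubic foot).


Formula: LRF = Lumber Output (BF) / Log Input (ft^3)
LRF = 405 BF / 45.6 ft^3
LRF = 8.88 BF/ft^3

8.88


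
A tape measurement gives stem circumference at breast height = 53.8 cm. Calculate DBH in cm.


Formula: DBH = C / pi
DBH = 53.8 / pi
pi = 3.14159...
DBH = 17.1 cm

17.1


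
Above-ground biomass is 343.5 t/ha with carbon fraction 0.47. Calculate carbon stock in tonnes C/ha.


Formula: Carbon Stock = Biomass * Carbon Fraction
C = 343.5 t/ha * 0.47
C = 161.4 t C/ha

161.4


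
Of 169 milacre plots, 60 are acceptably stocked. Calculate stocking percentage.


Formula: Stocking % = stocked plots / total plots * 100
Stocking = 60 / 169 * 100
Stocking = 0.355 * 100 = 35.5%

35.5


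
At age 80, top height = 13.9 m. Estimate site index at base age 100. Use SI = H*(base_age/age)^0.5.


Formula: SI = H_dom * (base_age / age)^0.5
Age ratio = 100 / 80 = 1.25
sqrt(age_ratio) = 1.11803
SI = 13.9 * 1.11803 = 15.5 m

15.5


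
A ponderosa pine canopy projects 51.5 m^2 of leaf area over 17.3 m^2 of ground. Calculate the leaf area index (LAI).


Formula: LAI = total leaf area / ground area  (dimensionless)
LAI = 51.5 m^2 / 17.3 m^2
LAI = 2.98

2.98


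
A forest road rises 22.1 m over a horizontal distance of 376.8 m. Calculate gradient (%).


Formula: Gradient = rise / run * 100
Gradient = 22.1 / 376.8 * 100 = 5.9%

5.9


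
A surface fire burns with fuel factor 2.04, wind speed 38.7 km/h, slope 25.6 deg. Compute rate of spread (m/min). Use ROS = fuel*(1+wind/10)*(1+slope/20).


Formula: ROS = fuel * (1 + wind/10) * (1 + slope/20)
Wind factor = 1 + 38.7/10 = 4.87
Slope factor = 1 + 25.6/20 = 2.28
ROS = 2.04 * 4.87 * 2.28 = 22.65 m/min

22.65


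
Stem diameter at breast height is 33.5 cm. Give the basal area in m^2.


Formula: BA = pi * (DBH/2)^2 / 10000  (cm^2 to m^2)
Radius = DBH/2 = 33.5/2 = 16.75 cm
BA = pi * 16.75^2 / 10000
   = 881.4131 cm^2 / 10000
   = 0.0881 m^2

0.0881


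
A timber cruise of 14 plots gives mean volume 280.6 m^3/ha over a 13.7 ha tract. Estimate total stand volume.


Formula: Total Volume = Mean Volume per ha * Total Area
Total Volume = 280.6 m^3/ha * 13.7 ha
Total Volume = 3844 m^3

3844


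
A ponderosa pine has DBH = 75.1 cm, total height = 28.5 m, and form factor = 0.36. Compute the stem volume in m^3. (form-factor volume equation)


Formula: V = pi * (DBH/200)^2 * H * ff
Radius = DBH/200 = 75.1/200 = 0.3755 m
Radius^2 = 0.3755^2 = 0.14100025 m^2
V = pi * 0.14100025 * 28.5 * 0.36
V = 4.545 m^3

4.545


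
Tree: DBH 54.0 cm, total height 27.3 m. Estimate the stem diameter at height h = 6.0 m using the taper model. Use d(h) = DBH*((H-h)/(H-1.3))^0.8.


Taper: d(h) = DBH * ((H - h) / (H - 1.3))^0.8
Numerator = H - h = 27.3 - 6.0 = 21.3 m
Denominator = H - 1.3 = 27.3 - 1.3 = 26.0 m
Ratio = 21.3 / 26.0 = 0.81923
d = 54.0 * 0.81923^0.8 = 46.0 cm

46.0


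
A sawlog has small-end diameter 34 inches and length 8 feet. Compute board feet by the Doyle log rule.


Doyle: BF = (D - 4)^2 * L / 16
Adjusted diameter = 34 - 4 = 30 in
(D-4)^2 = 30^2 = 900
BF = 900 * 8 / 16 = 450 BF

450


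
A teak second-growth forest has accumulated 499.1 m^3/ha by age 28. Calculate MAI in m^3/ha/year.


Formula: MAI = Total Volume / Stand Age
MAI = 499.1 m^3/ha / 28 years
MAI = 17.83 m^3/ha/year

17.83


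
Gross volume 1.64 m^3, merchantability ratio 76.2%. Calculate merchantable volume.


Formula: MV = V_total * (merchantable_pct / 100)
Merchantable fraction = 76.2% / 100 = 0.762
MV = 1.64 m^3 * 0.762 = 1.25 m^3

1.25


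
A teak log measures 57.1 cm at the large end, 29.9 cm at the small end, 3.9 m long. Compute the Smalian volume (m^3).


Smalian: V = (A1 + A2)/2 * L,  A = pi*(D/200)^2
A1 = pi*(57.1/200)^2 = 0.256072 m^2
A2 = pi*(29.9/200)^2 = 0.070215 m^2
V = (0.256072+0.070215)/2*3.9 = 0.6363 m^3

0.6363


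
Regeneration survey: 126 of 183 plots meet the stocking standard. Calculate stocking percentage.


Formula: Stocking % = stocked plots / total plots * 100
Stocking = 126 / 183 * 100
Stocking = 0.6885 * 100 = 68.9%

68.9


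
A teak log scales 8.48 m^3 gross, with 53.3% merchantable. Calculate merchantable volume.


Formula: MV = V_total * (merchantable_pct / 100)
Merchantable fraction = 53.3% / 100 = 0.533
MV = 8.48 m^3 * 0.533 = 4.52 m^3

4.52


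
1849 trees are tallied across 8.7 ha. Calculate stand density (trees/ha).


Formula: Stand Density = N_trees / Area_ha
Density = 1849 trees / 8.7 ha
Density = 213 trees/ha

213


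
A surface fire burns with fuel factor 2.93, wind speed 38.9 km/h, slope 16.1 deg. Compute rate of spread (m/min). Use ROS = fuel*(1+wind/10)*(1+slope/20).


Formula: ROS = fuel * (1 + wind/10) * (1 + slope/20)
Wind factor = 1 + 38.9/10 = 4.89
Slope factor = 1 + 16.1/20 = 1.805
ROS = 2.93 * 4.89 * 1.805 = 25.86 m/min

25.86


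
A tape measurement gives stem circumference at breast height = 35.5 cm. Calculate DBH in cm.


Formula: DBH = C / pi
DBH = 35.5 / pi
pi = 3.14159...
DBH = 11.3 cm

11.3


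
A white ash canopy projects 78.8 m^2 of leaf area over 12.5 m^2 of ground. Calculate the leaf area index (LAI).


Formula: LAI = total leaf area / ground area  (dimensionless)
LAI = 78.8 m^2 / 12.5 m^2
LAI = 6.3

6.3


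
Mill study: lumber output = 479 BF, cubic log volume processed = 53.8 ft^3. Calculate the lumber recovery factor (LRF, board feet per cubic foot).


Formula: LRF = Lumber Output (BF) / Log Input (ft^3)
LRF = 479 BF / 53.8 ft^3
LRF = 8.9 BF/ft^3

8.9


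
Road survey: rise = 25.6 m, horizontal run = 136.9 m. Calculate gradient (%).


Formula: Gradient = rise / run * 100
Gradient = 25.6 / 136.9 * 100 = 18.7%

18.7


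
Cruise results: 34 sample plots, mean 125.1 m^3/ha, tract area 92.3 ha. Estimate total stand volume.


Formula: Total Volume = Mean Volume per ha * Total Area
Total Volume = 125.1 m^3/ha * 92.3 ha
Total Volume = 11547 m^3

11547


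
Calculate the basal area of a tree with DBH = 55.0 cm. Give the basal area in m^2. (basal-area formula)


Formula: BA = pi * (DBH/2)^2 / 10000  (cm^2 to m^2)
Radius = DBH/2 = 55.0/2 = 27.5 cm
BA = pi * 27.5^2 / 10000
   = 2375.8294 cm^2 / 10000
   = 0.2376 m^2

0.2376


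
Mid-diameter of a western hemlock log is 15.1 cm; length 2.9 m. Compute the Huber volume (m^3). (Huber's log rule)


Huber: V = Am * L,  Am = pi*(Dm/200)^2
Am = pi*(15.1/200)^2 = 0.017908 m^2
V = 0.017908*2.9 = 0.0519 m^3

0.0519


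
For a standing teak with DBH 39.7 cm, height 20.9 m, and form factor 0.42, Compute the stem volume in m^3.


Formula: V = pi * (DBH/200)^2 * H * ff
Radius = DBH/200 = 39.7/200 = 0.1985 m
Radius^2 = 0.1985^2 = 0.03940225 m^2
V = pi * 0.03940225 * 20.9 * 0.42
V = 1.087 m^3

1.087


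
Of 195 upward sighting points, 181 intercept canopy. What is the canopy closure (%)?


Formula: Canopy closure = covered points / total points * 100
Closure = 181 / 195 * 100
Closure = 0.9282 * 100 = 92.8%

92.8


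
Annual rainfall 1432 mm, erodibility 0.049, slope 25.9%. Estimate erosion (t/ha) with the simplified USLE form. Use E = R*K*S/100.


Formula: E = R * K * S / 100  (simplified USLE)
R * K = 1432 * 0.049 = 70.168
E = 70.168 * 25.9 / 100 = 18.17 t/ha

18.17


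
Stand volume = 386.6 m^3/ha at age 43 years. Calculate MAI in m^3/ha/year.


Formula: MAI = Total Volume / Stand Age
MAI = 386.6 m^3/ha / 43 years
MAI = 8.99 m^3/ha/year

8.99


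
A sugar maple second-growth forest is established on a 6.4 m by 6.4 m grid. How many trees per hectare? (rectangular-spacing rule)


Formula: TPH = 10000 m^2/ha / (spacing_x * spacing_y)
Area per tree = 6.4 m * 6.4 m = 40.96 m^2
TPH = 10000 / 40.96 = 244 trees/ha

244


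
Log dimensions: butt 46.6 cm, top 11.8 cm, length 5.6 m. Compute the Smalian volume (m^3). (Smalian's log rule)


Smalian: V = (A1 + A2)/2 * L,  A = pi*(D/200)^2
A1 = pi*(46.6/200)^2 = 0.170554 m^2
A2 = pi*(11.8/200)^2 = 0.010936 m^2
V = (0.170554+0.010936)/2*5.6 = 0.5082 m^3

0.5082


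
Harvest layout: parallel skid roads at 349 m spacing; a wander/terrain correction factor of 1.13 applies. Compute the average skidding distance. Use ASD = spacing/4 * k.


Formula: ASD = (spacing / 4) * correction
Uncorrected distance = spacing / 4 = 349 / 4 = 87.25 m
ASD = 87.25 * 1.13 = 99 m

99


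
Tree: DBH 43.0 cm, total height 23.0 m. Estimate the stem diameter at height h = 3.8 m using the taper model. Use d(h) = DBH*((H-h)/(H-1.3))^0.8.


Taper: d(h) = DBH * ((H - h) / (H - 1.3))^0.8
Numerator = H - h = 23.0 - 3.8 = 19.2 m
Denominator = H - 1.3 = 23.0 - 1.3 = 21.7 m
Ratio = 19.2 / 21.7 = 0.88479
d = 43.0 * 0.88479^0.8 = 39.0 cm

39.0


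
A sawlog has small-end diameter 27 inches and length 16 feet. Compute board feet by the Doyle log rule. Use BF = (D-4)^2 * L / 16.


Doyle: BF = (D - 4)^2 * L / 16
Adjusted diameter = 27 - 4 = 23 in
(D-4)^2 = 23^2 = 529
BF = 529 * 16 / 16 = 529 BF

529


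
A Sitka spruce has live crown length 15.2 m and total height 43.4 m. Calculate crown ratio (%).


Formula: Crown Ratio = (Crown Length / Total Height) * 100
CR = (15.2 m / 43.4 m) * 100
CR = 0.3502 * 100 = 35.0%

35.0


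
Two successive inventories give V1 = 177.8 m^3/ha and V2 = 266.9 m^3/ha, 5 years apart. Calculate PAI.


Formula: PAI = (V_T2 - V_T1) / (T2 - T1)
Volume increment = 266.9 - 177.8 = 89.1 m^3/ha
PAI = 89.1 / 5 = 17.82 m^3/ha/year

17.82


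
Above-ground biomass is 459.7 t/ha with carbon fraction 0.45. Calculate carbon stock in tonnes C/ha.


Formula: Carbon Stock = Biomass * Carbon Fraction
C = 459.7 t/ha * 0.45
C = 206.9 t C/ha

206.9


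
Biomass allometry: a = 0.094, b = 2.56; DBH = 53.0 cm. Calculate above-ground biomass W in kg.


Formula: W = a * DBH^b  (allometric power law)
DBH^b = 53.0^2.56 = 25950.5296
W = 0.094 * 25950.5296 = 2439.3 kg

2439.3


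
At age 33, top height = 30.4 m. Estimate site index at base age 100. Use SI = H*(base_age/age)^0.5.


Formula: SI = H_dom * (base_age / age)^0.5
Age ratio = 100 / 33 = 3.0303
sqrt(age_ratio) = 1.74078
SI = 30.4 * 1.74078 = 52.9 m

52.9


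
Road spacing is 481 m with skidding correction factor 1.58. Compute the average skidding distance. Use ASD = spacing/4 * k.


Formula: ASD = (spacing / 4) * correction
Uncorrected distance = spacing / 4 = 481 / 4 = 120.25 m
ASD = 120.25 * 1.58 = 190 m

190


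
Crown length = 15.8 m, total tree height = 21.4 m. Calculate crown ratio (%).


Formula: Crown Ratio = (Crown Length / Total Height) * 100
CR = (15.8 m / 21.4 m) * 100
CR = 0.7383 * 100 = 73.8%

73.8


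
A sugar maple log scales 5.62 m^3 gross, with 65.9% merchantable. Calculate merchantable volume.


Formula: MV = V_total * (merchantable_pct / 100)
Merchantable fraction = 65.9% / 100 = 0.659
MV = 5.62 m^3 * 0.659 = 3.704 m^3

3.704


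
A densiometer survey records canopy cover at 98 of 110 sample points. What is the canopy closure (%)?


Formula: Canopy closure = covered points / total points * 100
Closure = 98 / 110 * 100
Closure = 0.8909 * 100 = 89.1%

89.1


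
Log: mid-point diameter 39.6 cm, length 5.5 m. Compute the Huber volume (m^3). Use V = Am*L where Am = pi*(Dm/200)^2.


Huber: V = Am * L,  Am = pi*(Dm/200)^2
Am = pi*(39.6/200)^2 = 0.123163 m^2
V = 0.123163*5.5 = 0.6774 m^3

0.6774


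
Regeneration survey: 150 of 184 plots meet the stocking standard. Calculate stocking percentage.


Formula: Stocking % = stocked plots / total plots * 100
Stocking = 150 / 184 * 100
Stocking = 0.8152 * 100 = 81.5%

81.5


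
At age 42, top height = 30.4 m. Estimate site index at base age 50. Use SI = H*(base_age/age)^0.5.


Formula: SI = H_dom * (base_age / age)^0.5
Age ratio = 50 / 42 = 1.19048
sqrt(age_ratio) = 1.09109
SI = 30.4 * 1.09109 = 33.2 m

33.2


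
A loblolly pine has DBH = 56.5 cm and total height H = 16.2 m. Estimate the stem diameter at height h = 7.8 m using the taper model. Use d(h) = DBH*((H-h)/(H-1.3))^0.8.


Taper: d(h) = DBH * ((H - h) / (H - 1.3))^0.8
Numerator = H - h = 16.2 - 7.8 = 8.4 m
Denominator = H - 1.3 = 16.2 - 1.3 = 14.9 m
Ratio = 8.4 / 14.9 = 0.56376
d = 56.5 * 0.56376^0.8 = 35.7 cm

35.7


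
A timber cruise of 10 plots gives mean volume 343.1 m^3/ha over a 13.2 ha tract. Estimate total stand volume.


Formula: Total Volume = Mean Volume per ha * Total Area
Total Volume = 343.1 m^3/ha * 13.2 ha
Total Volume = 4529 m^3

4529


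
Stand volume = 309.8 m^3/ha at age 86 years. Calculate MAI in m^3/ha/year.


Formula: MAI = Total Volume / Stand Age
MAI = 309.8 m^3/ha / 86 years
MAI = 3.6 m^3/ha/year

3.6


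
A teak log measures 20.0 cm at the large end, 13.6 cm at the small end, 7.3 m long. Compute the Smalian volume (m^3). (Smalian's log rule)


Smalian: V = (A1 + A2)/2 * L,  A = pi*(D/200)^2
A1 = pi*(20.0/200)^2 = 0.031416 m^2
A2 = pi*(13.6/200)^2 = 0.014527 m^2
V = (0.031416+0.014527)/2*7.3 = 0.1677 m^3

0.1677


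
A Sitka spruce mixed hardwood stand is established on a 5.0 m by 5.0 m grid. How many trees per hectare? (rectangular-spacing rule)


Formula: TPH = 10000 m^2/ha / (spacing_x * spacing_y)
Area per tree = 5.0 m * 5.0 m = 25.0 m^2
TPH = 10000 / 25.0 = 400 trees/ha

400


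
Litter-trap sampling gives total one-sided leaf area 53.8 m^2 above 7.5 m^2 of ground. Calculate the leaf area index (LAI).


Formula: LAI = total leaf area / ground area  (dimensionless)
LAI = 53.8 m^2 / 7.5 m^2
LAI = 7.17

7.17


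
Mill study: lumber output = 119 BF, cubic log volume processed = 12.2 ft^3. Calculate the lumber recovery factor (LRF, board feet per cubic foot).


Formula: LRF = Lumber Output (BF) / Log Input (ft^3)
LRF = 119 BF / 12.2 ft^3
LRF = 9.75 BF/ft^3

9.75


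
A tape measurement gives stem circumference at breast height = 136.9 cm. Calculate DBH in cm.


Formula: DBH = C / pi
DBH = 136.9 / pi
pi = 3.14159...
DBH = 43.6 cm

43.6


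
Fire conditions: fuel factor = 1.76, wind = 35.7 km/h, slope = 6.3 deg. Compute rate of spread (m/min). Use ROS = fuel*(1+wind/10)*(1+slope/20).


Formula: ROS = fuel * (1 + wind/10) * (1 + slope/20)
Wind factor = 1 + 35.7/10 = 4.57
Slope factor = 1 + 6.3/20 = 1.315
ROS = 1.76 * 4.57 * 1.315 = 10.58 m/min

10.58


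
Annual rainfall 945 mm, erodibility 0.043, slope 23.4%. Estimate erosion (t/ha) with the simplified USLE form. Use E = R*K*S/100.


Formula: E = R * K * S / 100  (simplified USLE)
R * K = 945 * 0.043 = 40.635
E = 40.635 * 23.4 / 100 = 9.51 t/ha

9.51


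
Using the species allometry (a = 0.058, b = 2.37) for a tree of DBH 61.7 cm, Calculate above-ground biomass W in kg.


Formula: W = a * DBH^b  (allometric power law)
DBH^b = 61.7^2.37 = 17497.4934
W = 0.058 * 17497.4934 = 1014.9 kg

1014.9


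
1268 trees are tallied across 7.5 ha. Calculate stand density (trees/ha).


Formula: Stand Density = N_trees / Area_ha
Density = 1268 trees / 7.5 ha
Density = 169 trees/ha

169


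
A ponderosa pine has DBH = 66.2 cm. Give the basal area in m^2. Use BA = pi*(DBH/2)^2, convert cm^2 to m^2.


Formula: BA = pi * (DBH/2)^2 / 10000  (cm^2 to m^2)
Radius = DBH/2 = 66.2/2 = 33.1 cm
BA = pi * 33.1^2 / 10000
   = 3441.9603 cm^2 / 10000
   = 0.3442 m^2

0.3442


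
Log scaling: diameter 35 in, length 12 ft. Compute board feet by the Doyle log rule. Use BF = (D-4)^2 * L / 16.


Doyle: BF = (D - 4)^2 * L / 16
Adjusted diameter = 35 - 4 = 31 in
(D-4)^2 = 31^2 = 961
BF = 961 * 12 / 16 = 721 BF

721


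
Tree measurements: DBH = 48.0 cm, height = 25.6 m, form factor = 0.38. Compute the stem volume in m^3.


Formula: V = pi * (DBH/200)^2 * H * ff
Radius = DBH/200 = 48.0/200 = 0.24 m
Radius^2 = 0.24^2 = 0.0576 m^2
V = pi * 0.0576 * 25.6 * 0.38
V = 1.76 m^3

1.76


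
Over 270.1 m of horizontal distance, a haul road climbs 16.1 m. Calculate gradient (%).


Formula: Gradient = rise / run * 100
Gradient = 16.1 / 270.1 * 100 = 6.0%

6.0


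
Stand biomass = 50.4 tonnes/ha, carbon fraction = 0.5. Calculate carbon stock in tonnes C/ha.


Formula: Carbon Stock = Biomass * Carbon Fraction
C = 50.4 t/ha * 0.5
C = 25.2 t C/ha

25.2


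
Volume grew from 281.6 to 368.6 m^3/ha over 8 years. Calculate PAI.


Formula: PAI = (V_T2 - V_T1) / (T2 - T1)
Volume increment = 368.6 - 281.6 = 87.0 m^3/ha
PAI = 87.0 / 8 = 10.88 m^3/ha/year

10.88


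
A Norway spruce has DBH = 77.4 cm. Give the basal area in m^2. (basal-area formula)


Formula: BA = pi * (DBH/2)^2 / 10000  (cm^2 to m^2)
Radius = DBH/2 = 77.4/2 = 38.7 cm
BA = pi * 38.7^2 / 10000
   = 4705.1319 cm^2 / 10000
   = 0.4705 m^2

0.4705


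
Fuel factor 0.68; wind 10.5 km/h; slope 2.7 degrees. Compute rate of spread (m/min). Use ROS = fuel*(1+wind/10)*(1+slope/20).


Formula: ROS = fuel * (1 + wind/10) * (1 + slope/20)
Wind factor = 1 + 10.5/10 = 2.05
Slope factor = 1 + 2.7/20 = 1.135
ROS = 0.68 * 2.05 * 1.135 = 1.58 m/min

1.58


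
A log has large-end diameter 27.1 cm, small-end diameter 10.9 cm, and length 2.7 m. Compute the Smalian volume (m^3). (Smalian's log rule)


Smalian: V = (A1 + A2)/2 * L,  A = pi*(D/200)^2
A1 = pi*(27.1/200)^2 = 0.05768 m^2
A2 = pi*(10.9/200)^2 = 0.009331 m^2
V = (0.05768+0.009331)/2*2.7 = 0.0905 m^3

0.0905


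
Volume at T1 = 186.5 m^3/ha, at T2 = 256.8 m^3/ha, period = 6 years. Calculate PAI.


Formula: PAI = (V_T2 - V_T1) / (T2 - T1)
Volume increment = 256.8 - 186.5 = 70.3 m^3/ha
PAI = 70.3 / 6 = 11.72 m^3/ha/year

11.72


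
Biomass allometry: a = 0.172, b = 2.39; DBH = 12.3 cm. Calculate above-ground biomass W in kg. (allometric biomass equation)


Formula: W = a * DBH^b  (allometric power law)
DBH^b = 12.3^2.39 = 402.5995
W = 0.172 * 402.5995 = 69.2 kg

69.2


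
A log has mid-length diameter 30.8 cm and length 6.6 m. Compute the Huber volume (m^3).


Huber: V = Am * L,  Am = pi*(Dm/200)^2
Am = pi*(30.8/200)^2 = 0.074506 m^2
V = 0.074506*6.6 = 0.4917 m^3

0.4917


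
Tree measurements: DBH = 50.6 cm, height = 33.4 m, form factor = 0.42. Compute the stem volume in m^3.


Formula: V = pi * (DBH/200)^2 * H * ff
Radius = DBH/200 = 50.6/200 = 0.253 m
Radius^2 = 0.253^2 = 0.064009 m^2
V = pi * 0.064009 * 33.4 * 0.42
V = 2.821 m^3

2.821


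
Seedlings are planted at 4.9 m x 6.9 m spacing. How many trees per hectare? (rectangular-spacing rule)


Formula: TPH = 10000 m^2/ha / (spacing_x * spacing_y)
Area per tree = 4.9 m * 6.9 m = 33.81 m^2
TPH = 10000 / 33.81 = 296 trees/ha

296


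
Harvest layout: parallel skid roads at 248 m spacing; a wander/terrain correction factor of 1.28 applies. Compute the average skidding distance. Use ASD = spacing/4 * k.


Formula: ASD = (spacing / 4) * correction
Uncorrected distance = spacing / 4 = 248 / 4 = 62 m
ASD = 62 * 1.28 = 79 m

79


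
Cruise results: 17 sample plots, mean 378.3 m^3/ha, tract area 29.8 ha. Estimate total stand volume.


Formula: Total Volume = Mean Volume per ha * Total Area
Total Volume = 378.3 m^3/ha * 29.8 ha
Total Volume = 11273 m^3

11273


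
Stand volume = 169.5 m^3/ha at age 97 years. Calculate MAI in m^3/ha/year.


Formula: MAI = Total Volume / Stand Age
MAI = 169.5 m^3/ha / 97 years
MAI = 1.75 m^3/ha/year

1.75


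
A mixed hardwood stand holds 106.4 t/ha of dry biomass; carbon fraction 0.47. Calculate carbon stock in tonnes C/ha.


Formula: Carbon Stock = Biomass * Carbon Fraction
C = 106.4 t/ha * 0.47
C = 50.0 t C/ha

50.0


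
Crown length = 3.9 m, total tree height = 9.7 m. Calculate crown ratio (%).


Formula: Crown Ratio = (Crown Length / Total Height) * 100
CR = (3.9 m / 9.7 m) * 100
CR = 0.4021 * 100 = 40.2%

40.2


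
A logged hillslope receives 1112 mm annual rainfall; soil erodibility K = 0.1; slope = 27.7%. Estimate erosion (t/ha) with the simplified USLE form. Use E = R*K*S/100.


Formula: E = R * K * S / 100  (simplified USLE)
R * K = 1112 * 0.1 = 111.2
E = 111.2 * 27.7 / 100 = 30.8 t/ha

30.8


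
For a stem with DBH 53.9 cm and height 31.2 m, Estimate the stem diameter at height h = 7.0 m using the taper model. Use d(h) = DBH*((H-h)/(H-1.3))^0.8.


Taper: d(h) = DBH * ((H - h) / (H - 1.3))^0.8
Numerator = H - h = 31.2 - 7.0 = 24.2 m
Denominator = H - 1.3 = 31.2 - 1.3 = 29.9 m
Ratio = 24.2 / 29.9 = 0.80936
d = 53.9 * 0.80936^0.8 = 45.5 cm

45.5


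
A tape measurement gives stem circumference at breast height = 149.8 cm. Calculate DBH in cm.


Formula: DBH = C / pi
DBH = 149.8 / pi
pi = 3.14159...
DBH = 47.7 cm

47.7


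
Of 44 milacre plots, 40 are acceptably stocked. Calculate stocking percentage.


Formula: Stocking % = stocked plots / total plots * 100
Stocking = 40 / 44 * 100
Stocking = 0.9091 * 100 = 90.9%

90.9


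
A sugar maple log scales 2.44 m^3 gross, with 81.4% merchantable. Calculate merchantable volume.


Formula: MV = V_total * (merchantable_pct / 100)
Merchantable fraction = 81.4% / 100 = 0.814
MV = 2.44 m^3 * 0.814 = 1.986 m^3

1.986


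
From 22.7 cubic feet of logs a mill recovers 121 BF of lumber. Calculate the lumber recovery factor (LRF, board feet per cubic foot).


Formula: LRF = Lumber Output (BF) / Log Input (ft^3)
LRF = 121 BF / 22.7 ft^3
LRF = 5.33 BF/ft^3

5.33


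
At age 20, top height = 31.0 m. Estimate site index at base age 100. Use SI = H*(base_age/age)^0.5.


Formula: SI = H_dom * (base_age / age)^0.5
Age ratio = 100 / 20 = 5.0
sqrt(age_ratio) = 2.23607
SI = 31.0 * 2.23607 = 69.3 m

69.3


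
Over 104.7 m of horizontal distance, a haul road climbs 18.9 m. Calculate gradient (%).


Formula: Gradient = rise / run * 100
Gradient = 18.9 / 104.7 * 100 = 18.1%

18.1


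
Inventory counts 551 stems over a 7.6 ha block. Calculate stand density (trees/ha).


Formula: Stand Density = N_trees / Area_ha
Density = 551 trees / 7.6 ha
Density = 73 trees/ha

73


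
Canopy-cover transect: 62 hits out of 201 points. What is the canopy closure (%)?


Formula: Canopy closure = covered points / total points * 100
Closure = 62 / 201 * 100
Closure = 0.3085 * 100 = 30.8%

30.8


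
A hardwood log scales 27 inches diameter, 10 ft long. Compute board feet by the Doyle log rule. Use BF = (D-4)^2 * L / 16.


Doyle: BF = (D - 4)^2 * L / 16
Adjusted diameter = 27 - 4 = 23 in
(D-4)^2 = 23^2 = 529
BF = 529 * 10 / 16 = 331 BF

331


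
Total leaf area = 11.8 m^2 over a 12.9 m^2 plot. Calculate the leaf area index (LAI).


Formula: LAI = total leaf area / ground area  (dimensionless)
LAI = 11.8 m^2 / 12.9 m^2
LAI = 0.91

0.91


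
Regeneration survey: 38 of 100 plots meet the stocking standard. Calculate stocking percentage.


Formula: Stocking % = stocked plots / total plots * 100
Stocking = 38 / 100 * 100
Stocking = 0.38 * 100 = 38.0%

38.0


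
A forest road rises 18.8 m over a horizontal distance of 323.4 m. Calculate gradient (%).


Formula: Gradient = rise / run * 100
Gradient = 18.8 / 323.4 * 100 = 5.8%

5.8


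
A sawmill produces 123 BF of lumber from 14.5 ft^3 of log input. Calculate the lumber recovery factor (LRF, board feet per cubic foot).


Formula: LRF = Lumber Output (BF) / Log Input (ft^3)
LRF = 123 BF / 14.5 ft^3
LRF = 8.48 BF/ft^3

8.48


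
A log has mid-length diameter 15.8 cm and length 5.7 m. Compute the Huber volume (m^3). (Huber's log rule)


Huber: V = Am * L,  Am = pi*(Dm/200)^2
Am = pi*(15.8/200)^2 = 0.019607 m^2
V = 0.019607*5.7 = 0.1118 m^3

0.1118


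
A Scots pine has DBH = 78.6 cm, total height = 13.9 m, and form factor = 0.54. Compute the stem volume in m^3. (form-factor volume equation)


Formula: V = pi * (DBH/200)^2 * H * ff
Radius = DBH/200 = 78.6/200 = 0.393 m
Radius^2 = 0.393^2 = 0.154449 m^2
V = pi * 0.154449 * 13.9 * 0.54
V = 3.642 m^3

3.642


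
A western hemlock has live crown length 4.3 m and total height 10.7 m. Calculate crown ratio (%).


Formula: Crown Ratio = (Crown Length / Total Height) * 100
CR = (4.3 m / 10.7 m) * 100
CR = 0.4019 * 100 = 40.2%

40.2


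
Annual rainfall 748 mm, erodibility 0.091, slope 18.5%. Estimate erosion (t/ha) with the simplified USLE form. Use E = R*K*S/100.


Formula: E = R * K * S / 100  (simplified USLE)
R * K = 748 * 0.091 = 68.068
E = 68.068 * 18.5 / 100 = 12.59 t/ha

12.59


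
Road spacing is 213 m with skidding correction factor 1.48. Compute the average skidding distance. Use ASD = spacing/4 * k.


Formula: ASD = (spacing / 4) * correction
Uncorrected distance = spacing / 4 = 213 / 4 = 53.25 m
ASD = 53.25 * 1.48 = 79 m

79


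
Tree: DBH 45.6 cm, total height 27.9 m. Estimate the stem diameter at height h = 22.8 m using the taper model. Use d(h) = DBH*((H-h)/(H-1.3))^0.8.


Taper: d(h) = DBH * ((H - h) / (H - 1.3))^0.8
Numerator = H - h = 27.9 - 22.8 = 5.1 m
Denominator = H - 1.3 = 27.9 - 1.3 = 26.6 m
Ratio = 5.1 / 26.6 = 0.19173
d = 45.6 * 0.19173^0.8 = 12.2 cm

12.2


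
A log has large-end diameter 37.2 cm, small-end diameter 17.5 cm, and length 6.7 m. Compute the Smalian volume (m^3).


Smalian: V = (A1 + A2)/2 * L,  A = pi*(D/200)^2
A1 = pi*(37.2/200)^2 = 0.108687 m^2
A2 = pi*(17.5/200)^2 = 0.024053 m^2
V = (0.108687+0.024053)/2*6.7 = 0.4447 m^3

0.4447


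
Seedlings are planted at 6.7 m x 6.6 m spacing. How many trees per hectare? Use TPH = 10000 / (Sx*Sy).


Formula: TPH = 10000 m^2/ha / (spacing_x * spacing_y)
Area per tree = 6.7 m * 6.6 m = 44.22 m^2
TPH = 10000 / 44.22 = 226 trees/ha

226


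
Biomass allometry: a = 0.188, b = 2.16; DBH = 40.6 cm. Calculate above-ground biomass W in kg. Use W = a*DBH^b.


Formula: W = a * DBH^b  (allometric power law)
DBH^b = 40.6^2.16 = 2981.3724
W = 0.188 * 2981.3724 = 560.5 kg

560.5


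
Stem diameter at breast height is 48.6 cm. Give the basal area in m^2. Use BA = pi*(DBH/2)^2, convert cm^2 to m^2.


Formula: BA = pi * (DBH/2)^2 / 10000  (cm^2 to m^2)
Radius = DBH/2 = 48.6/2 = 24.3 cm
BA = pi * 24.3^2 / 10000
   = 1855.079 cm^2 / 10000
   = 0.1855 m^2

0.1855


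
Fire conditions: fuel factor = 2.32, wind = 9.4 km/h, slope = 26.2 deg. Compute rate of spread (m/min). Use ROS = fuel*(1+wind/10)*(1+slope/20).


Formula: ROS = fuel * (1 + wind/10) * (1 + slope/20)
Wind factor = 1 + 9.4/10 = 1.94
Slope factor = 1 + 26.2/20 = 2.31
ROS = 2.32 * 1.94 * 2.31 = 10.4 m/min

10.4
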